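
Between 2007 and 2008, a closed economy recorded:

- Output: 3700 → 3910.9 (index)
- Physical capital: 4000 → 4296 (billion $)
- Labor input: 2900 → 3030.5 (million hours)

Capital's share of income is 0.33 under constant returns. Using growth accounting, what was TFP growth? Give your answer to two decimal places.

TFP growth was 0.24%.

Output growth = (3910.9 − 3700) / 3700 = 5.7%.
Physical capital growth = (4296 − 4000) / 4000 = 7.4%.
Labor input growth = (3030.5 − 2900) / 2900 = 4.5%.
Labor's share = 1 − 0.33 = 0.67.
Physical capital: 0.33 × 7.4 = 2.442 pp.
Labor input: 0.67 × 4.5 = 3.015 pp.
TFP growth = 5.7 − 5.457 = 0.243%.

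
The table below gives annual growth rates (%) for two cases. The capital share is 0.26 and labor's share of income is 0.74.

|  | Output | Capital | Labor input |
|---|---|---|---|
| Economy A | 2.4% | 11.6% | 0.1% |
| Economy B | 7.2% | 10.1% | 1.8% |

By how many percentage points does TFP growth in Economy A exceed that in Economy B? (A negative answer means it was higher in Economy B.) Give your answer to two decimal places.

Labor's share = 1 − 0.26 = 0.74.
Economy A: TFP = 2.4 − 3.016 − 0.074 = -0.69%.
Economy B: TFP = 7.2 − 2.626 − 1.332 = 3.242%.
Difference = -0.69 − (3.242) = -3.932 pp.

-3.93 percentage points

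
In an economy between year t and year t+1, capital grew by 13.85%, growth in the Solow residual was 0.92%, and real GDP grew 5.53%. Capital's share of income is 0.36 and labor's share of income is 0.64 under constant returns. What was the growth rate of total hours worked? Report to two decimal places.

Labor's share = 1 − 0.36 = 0.64.
gY = gA + 0.36×13.85 + 0.64×g.
0.64×g = 5.53 − 0.92 − 4.986 = -0.376.
g = -0.376 / 0.64 = -0.5875%.

-0.59%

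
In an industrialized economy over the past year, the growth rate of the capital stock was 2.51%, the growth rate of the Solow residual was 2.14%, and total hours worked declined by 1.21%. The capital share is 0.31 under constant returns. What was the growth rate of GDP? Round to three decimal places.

2.083%

Labor's share = 1 − 0.31 = 0.69.
The capital stock: 0.31 × 2.51 = 0.7781 pp.
Total hours worked: 0.69 × (-1.21) = -0.8349 pp.
Output growth = 2.14 + (-0.0568) = 2.0832%.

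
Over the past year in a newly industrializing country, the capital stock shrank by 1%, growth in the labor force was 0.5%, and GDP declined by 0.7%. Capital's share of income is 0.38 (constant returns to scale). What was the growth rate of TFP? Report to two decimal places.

Labor's share = 1 − 0.38 = 0.62.
The capital stock: 0.38 × (-1) = -0.38 pp.
The labor force: 0.62 × 0.5 = 0.31 pp.
TFP growth = -0.7 + 0.07 = -0.63%.

-0.63%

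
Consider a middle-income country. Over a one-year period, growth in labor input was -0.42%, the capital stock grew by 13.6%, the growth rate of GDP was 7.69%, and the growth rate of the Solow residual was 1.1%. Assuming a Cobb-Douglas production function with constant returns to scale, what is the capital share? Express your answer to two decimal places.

The capital share is 0.50.

gY = gA + α·gK + (1−α)·gL, so gY − gA − gL = α(gK − gL).
7.69 − 1.1 + 0.42 = α × (13.6 − (-0.42)).
7.01 = 14.02 α, so α = 0.5.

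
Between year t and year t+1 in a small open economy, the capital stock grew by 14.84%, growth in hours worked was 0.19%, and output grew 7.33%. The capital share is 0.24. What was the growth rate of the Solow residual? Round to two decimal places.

Labor's share = 1 − 0.24 = 0.76.
The capital stock: 0.24 × 14.84 = 3.5616 pp.
Hours worked: 0.76 × 0.19 = 0.1444 pp.
TFP growth = 7.33 − 3.706 = 3.624%.

The Solow residual growth was 3.62%.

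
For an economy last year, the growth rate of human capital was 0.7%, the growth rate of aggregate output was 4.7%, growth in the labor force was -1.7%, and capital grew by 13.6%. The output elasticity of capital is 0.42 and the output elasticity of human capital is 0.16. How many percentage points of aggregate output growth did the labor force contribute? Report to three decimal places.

-0.714 pp

Labor's share = 1 − 0.42 − 0.16 = 0.42.
Contribution = share × growth = 0.42 × (-1.7) = -0.714 pp.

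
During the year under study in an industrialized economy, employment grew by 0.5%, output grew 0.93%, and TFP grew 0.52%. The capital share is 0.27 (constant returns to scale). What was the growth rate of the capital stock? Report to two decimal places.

Labor's share = 1 − 0.27 = 0.73.
gY = gA + 0.73×0.5 + 0.27×g.
0.27×g = 0.93 − 0.52 − 0.365 = 0.045.
g = 0.045 / 0.27 = 0.1667%.

The capital stock growth was 0.17%.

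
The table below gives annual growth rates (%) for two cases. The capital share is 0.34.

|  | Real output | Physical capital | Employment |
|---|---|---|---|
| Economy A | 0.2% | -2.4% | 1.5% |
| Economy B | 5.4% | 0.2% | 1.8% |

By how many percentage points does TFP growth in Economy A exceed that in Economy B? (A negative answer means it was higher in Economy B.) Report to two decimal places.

Labor's share = 1 − 0.34 = 0.66.
Economy A: TFP = 0.2 + 0.816 − 0.99 = 0.026%.
Economy B: TFP = 5.4 − 0.068 − 1.188 = 4.144%.
Difference = 0.026 − (4.144) = -4.118 pp.

-4.12 percentage points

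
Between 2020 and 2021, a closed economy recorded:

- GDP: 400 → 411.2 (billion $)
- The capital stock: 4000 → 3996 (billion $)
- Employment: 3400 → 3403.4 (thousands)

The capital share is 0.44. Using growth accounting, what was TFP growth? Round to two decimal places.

2.79%

GDP growth = (411.2 − 400) / 400 = 2.8%.
The capital stock growth = (3996 − 4000) / 4000 = -0.1%.
Employment growth = (3403.4 − 3400) / 3400 = 0.1%.
Labor's share = 1 − 0.44 = 0.56.
The capital stock: 0.44 × (-0.1) = -0.044 pp.
Employment: 0.56 × 0.1 = 0.056 pp.
TFP growth = 2.8 − 0.012 = 2.788%.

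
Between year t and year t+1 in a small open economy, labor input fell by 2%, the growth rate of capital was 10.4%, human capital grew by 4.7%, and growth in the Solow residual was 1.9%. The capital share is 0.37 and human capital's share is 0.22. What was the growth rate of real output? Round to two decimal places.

Labor's share = 1 − 0.37 − 0.22 = 0.41.
Capital: 0.37 × 10.4 = 3.848 pp.
Human capital: 0.22 × 4.7 = 1.034 pp.
Labor input: 0.41 × (-2) = -0.82 pp.
Output growth = 1.9 + 4.062 = 5.962%.

5.96%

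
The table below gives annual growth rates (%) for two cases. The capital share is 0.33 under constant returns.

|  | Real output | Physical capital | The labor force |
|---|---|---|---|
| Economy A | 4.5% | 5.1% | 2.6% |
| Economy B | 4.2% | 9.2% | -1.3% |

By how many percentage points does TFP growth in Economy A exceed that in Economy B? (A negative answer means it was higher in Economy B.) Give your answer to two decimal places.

-0.96 percentage points

Labor's share = 1 − 0.33 = 0.67.
Economy A: TFP = 4.5 − 1.683 − 1.742 = 1.075%.
Economy B: TFP = 4.2 − 3.036 + 0.871 = 2.035%.
Difference = 1.075 − (2.035) = -0.96 pp.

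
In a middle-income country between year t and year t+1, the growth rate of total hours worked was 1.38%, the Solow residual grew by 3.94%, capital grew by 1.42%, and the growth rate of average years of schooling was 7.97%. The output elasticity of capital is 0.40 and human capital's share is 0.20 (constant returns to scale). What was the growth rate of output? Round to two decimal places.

6.65%

Labor's share = 1 − 0.4 − 0.2 = 0.4.
Capital: 0.4 × 1.42 = 0.568 pp.
Average years of schooling: 0.2 × 7.97 = 1.594 pp.
Total hours worked: 0.4 × 1.38 = 0.552 pp.
Output growth = 3.94 + 2.714 = 6.654%.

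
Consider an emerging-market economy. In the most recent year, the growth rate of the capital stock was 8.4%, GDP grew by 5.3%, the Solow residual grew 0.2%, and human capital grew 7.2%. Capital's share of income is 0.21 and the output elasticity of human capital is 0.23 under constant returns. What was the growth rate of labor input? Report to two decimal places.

Labor's share = 1 − 0.21 − 0.23 = 0.56.
gY = gA + 0.21×8.4 + 0.23×7.2 + 0.56×g.
0.56×g = 5.3 − 0.2 − 3.42 = 1.68.
g = 1.68 / 0.56 = 3%.

3.00%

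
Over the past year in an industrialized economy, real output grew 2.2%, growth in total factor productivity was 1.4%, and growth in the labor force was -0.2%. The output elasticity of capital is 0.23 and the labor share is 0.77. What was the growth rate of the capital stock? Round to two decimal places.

Labor's share = 1 − 0.23 = 0.77.
gY = gA + 0.77×(-0.2) + 0.23×g.
0.23×g = 2.2 − 1.4 + 0.154 = 0.954.
g = 0.954 / 0.23 = 4.1478%.

The capital stock growth was 4.15%.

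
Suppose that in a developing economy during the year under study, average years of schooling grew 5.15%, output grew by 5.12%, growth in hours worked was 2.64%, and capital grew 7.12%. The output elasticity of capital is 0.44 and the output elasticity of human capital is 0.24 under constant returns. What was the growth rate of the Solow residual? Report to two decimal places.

Labor's share = 1 − 0.44 − 0.24 = 0.32.
Capital: 0.44 × 7.12 = 3.1328 pp.
Average years of schooling: 0.24 × 5.15 = 1.236 pp.
Hours worked: 0.32 × 2.64 = 0.8448 pp.
TFP growth = 5.12 − 5.2136 = -0.0936%.

-0.09%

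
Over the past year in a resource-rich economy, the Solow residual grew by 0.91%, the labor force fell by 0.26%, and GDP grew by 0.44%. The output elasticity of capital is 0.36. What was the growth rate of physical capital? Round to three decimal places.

Labor's share = 1 − 0.36 = 0.64.
gY = gA + 0.64×(-0.26) + 0.36×g.
0.36×g = 0.44 − 0.91 + 0.1664 = -0.3036.
g = -0.3036 / 0.36 = -0.84333%.

-0.843%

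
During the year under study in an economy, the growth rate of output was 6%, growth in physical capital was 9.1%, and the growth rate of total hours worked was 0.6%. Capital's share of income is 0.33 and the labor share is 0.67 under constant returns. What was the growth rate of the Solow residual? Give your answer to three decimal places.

Labor's share = 1 − 0.33 = 0.67.
Physical capital: 0.33 × 9.1 = 3.003 pp.
Total hours worked: 0.67 × 0.6 = 0.402 pp.
TFP growth = 6 − 3.405 = 2.595%.

The Solow residual growth was 2.595%.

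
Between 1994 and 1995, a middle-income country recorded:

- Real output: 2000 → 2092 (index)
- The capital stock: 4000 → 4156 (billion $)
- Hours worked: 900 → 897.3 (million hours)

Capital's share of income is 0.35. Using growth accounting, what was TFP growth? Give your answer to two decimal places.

Real output growth = (2092 − 2000) / 2000 = 4.6%.
The capital stock growth = (4156 − 4000) / 4000 = 3.9%.
Hours worked growth = (897.3 − 900) / 900 = -0.3%.
Labor's share = 1 − 0.35 = 0.65.
The capital stock: 0.35 × 3.9 = 1.365 pp.
Hours worked: 0.65 × (-0.3) = -0.195 pp.
TFP growth = 4.6 − 1.17 = 3.43%.

3.43%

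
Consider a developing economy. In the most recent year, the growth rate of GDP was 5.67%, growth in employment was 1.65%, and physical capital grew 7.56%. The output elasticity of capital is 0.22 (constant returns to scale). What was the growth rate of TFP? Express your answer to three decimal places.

TFP grew 2.720%.

Labor's share = 1 − 0.22 = 0.78.
Physical capital: 0.22 × 7.56 = 1.6632 pp.
Employment: 0.78 × 1.65 = 1.287 pp.
TFP growth = 5.67 − 2.9502 = 2.7198%.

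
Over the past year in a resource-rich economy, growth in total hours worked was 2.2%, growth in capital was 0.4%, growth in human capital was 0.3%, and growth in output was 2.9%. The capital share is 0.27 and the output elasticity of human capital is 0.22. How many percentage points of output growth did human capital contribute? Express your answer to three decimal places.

0.066

Contribution = share × growth = 0.22 × 0.3 = 0.066 pp.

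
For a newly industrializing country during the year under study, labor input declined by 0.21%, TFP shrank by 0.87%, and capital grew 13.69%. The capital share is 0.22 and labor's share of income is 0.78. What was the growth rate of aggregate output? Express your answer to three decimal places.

Aggregate output growth was 1.978%.

Labor's share = 1 − 0.22 = 0.78.
Capital: 0.22 × 13.69 = 3.0118 pp.
Labor input: 0.78 × (-0.21) = -0.1638 pp.
Output growth = -0.87 + 2.848 = 1.978%.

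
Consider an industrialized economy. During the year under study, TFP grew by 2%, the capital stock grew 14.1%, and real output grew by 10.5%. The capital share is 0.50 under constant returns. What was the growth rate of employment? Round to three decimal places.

Employment grew 2.900%.

Labor's share = 1 − 0.5 = 0.5.
gY = gA + 0.5×14.1 + 0.5×g.
0.5×g = 10.5 − 2 − 7.05 = 1.45.
g = 1.45 / 0.5 = 2.9%.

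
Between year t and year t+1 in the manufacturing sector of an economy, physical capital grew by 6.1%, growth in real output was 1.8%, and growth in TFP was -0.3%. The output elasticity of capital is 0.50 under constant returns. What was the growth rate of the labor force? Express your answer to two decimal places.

Labor's share = 1 − 0.5 = 0.5.
gY = gA + 0.5×6.1 + 0.5×g.
0.5×g = 1.8 + 0.3 − 3.05 = -0.95.
g = -0.95 / 0.5 = -1.9%.

-1.90%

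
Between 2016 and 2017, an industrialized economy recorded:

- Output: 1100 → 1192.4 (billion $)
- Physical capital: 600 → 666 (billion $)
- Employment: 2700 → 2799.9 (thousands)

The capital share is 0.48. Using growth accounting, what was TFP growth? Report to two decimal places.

Output growth = (1192.4 − 1100) / 1100 = 8.4%.
Physical capital growth = (666 − 600) / 600 = 11%.
Employment growth = (2799.9 − 2700) / 2700 = 3.7%.
Labor's share = 1 − 0.48 = 0.52.
Physical capital: 0.48 × 11 = 5.28 pp.
Employment: 0.52 × 3.7 = 1.924 pp.
TFP growth = 8.4 − 7.204 = 1.196%.

1.20%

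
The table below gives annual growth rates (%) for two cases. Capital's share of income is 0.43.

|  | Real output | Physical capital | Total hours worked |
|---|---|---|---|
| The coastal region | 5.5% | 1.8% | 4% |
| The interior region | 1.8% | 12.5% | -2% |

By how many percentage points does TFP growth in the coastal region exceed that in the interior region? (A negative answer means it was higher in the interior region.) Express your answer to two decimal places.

4.88 percentage points

Labor's share = 1 − 0.43 = 0.57.
The coastal region: TFP = 5.5 − 0.774 − 2.28 = 2.446%.
The interior region: TFP = 1.8 − 5.375 + 1.14 = -2.435%.
Difference = 2.446 − (-2.435) = 4.881 pp.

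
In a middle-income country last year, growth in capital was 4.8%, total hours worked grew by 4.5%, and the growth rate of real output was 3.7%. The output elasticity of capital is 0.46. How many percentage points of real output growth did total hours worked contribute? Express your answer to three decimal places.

2.430

Labor's share = 1 − 0.46 = 0.54.
Contribution = share × growth = 0.54 × 4.5 = 2.43 pp.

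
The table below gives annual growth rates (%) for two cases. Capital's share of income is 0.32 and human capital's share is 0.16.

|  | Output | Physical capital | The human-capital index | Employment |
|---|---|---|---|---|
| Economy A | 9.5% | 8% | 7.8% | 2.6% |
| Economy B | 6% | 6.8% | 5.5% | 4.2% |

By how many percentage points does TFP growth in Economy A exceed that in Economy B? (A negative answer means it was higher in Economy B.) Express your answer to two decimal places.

Labor's share = 1 − 0.32 − 0.16 = 0.52.
Economy A: TFP = 9.5 − 2.56 − 1.248 − 1.352 = 4.34%.
Economy B: TFP = 6 − 2.176 − 0.88 − 2.184 = 0.76%.
Difference = 4.34 − (0.76) = 3.58 pp.

3.58 percentage points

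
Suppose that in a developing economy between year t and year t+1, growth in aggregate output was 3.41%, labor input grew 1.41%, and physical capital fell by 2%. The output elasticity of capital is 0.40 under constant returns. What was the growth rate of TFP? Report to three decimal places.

3.364%

Labor's share = 1 − 0.4 = 0.6.
Physical capital: 0.4 × (-2) = -0.8 pp.
Labor input: 0.6 × 1.41 = 0.846 pp.
TFP growth = 3.41 − 0.046 = 3.364%.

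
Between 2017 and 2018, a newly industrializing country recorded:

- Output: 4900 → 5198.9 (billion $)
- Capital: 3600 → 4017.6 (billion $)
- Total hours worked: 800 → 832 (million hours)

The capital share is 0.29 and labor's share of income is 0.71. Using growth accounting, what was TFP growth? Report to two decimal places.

Output growth = (5198.9 − 4900) / 4900 = 6.1%.
Capital growth = (4017.6 − 3600) / 3600 = 11.6%.
Total hours worked growth = (832 − 800) / 800 = 4%.
Labor's share = 1 − 0.29 = 0.71.
Capital: 0.29 × 11.6 = 3.364 pp.
Total hours worked: 0.71 × 4 = 2.84 pp.
TFP growth = 6.1 − 6.204 = -0.104%.

-0.10%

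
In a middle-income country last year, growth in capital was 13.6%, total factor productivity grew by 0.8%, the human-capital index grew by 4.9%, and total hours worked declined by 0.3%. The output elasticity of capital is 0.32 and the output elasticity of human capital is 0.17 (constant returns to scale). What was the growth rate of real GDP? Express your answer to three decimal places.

5.832%

Labor's share = 1 − 0.32 − 0.17 = 0.51.
Capital: 0.32 × 13.6 = 4.352 pp.
The human-capital index: 0.17 × 4.9 = 0.833 pp.
Total hours worked: 0.51 × (-0.3) = -0.153 pp.
Output growth = 0.8 + 5.032 = 5.832%.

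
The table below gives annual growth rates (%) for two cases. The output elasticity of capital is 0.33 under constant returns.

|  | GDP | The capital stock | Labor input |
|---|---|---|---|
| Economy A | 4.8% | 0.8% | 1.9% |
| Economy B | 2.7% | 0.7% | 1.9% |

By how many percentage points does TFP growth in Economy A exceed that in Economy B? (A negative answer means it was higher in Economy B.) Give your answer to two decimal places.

Labor's share = 1 − 0.33 = 0.67.
Economy A: TFP = 4.8 − 0.264 − 1.273 = 3.263%.
Economy B: TFP = 2.7 − 0.231 − 1.273 = 1.196%.
Difference = 3.263 − (1.196) = 2.067 pp.

2.07 percentage points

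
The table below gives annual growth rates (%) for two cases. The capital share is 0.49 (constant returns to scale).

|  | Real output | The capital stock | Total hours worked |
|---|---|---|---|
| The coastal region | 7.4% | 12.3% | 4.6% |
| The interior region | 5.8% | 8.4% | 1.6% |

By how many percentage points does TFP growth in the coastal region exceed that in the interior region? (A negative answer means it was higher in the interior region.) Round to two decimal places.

-1.84 percentage points

Labor's share = 1 − 0.49 = 0.51.
The coastal region: TFP = 7.4 − 6.027 − 2.346 = -0.973%.
The interior region: TFP = 5.8 − 4.116 − 0.816 = 0.868%.
Difference = -0.973 − (0.868) = -1.841 pp.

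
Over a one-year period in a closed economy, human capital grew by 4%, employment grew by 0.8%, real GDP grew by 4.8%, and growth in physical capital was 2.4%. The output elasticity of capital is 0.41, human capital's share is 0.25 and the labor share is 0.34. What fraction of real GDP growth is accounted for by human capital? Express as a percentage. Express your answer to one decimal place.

20.8%

Human capital contributed 0.25 × 4 = 1 pp.
Share of growth = 1 / 4.8 × 100 = 20.833%.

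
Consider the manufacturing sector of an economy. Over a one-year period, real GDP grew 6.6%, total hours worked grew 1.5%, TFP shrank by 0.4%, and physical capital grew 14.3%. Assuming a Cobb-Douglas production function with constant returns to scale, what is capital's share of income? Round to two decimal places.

gY = gA + α·gK + (1−α)·gL, so gY − gA − gL = α(gK − gL).
6.6 + 0.4 − 1.5 = α × (14.3 − 1.5).
5.5 = 12.8 α, so α = 0.4297.

0.43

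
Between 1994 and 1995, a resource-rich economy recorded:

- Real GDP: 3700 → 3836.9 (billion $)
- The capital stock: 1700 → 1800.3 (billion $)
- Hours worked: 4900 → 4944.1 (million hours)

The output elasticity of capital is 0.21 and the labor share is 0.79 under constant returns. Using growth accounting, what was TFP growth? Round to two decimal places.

Real GDP growth = (3836.9 − 3700) / 3700 = 3.7%.
The capital stock growth = (1800.3 − 1700) / 1700 = 5.9%.
Hours worked growth = (4944.1 − 4900) / 4900 = 0.9%.
Labor's share = 1 − 0.21 = 0.79.
The capital stock: 0.21 × 5.9 = 1.239 pp.
Hours worked: 0.79 × 0.9 = 0.711 pp.
TFP growth = 3.7 − 1.95 = 1.75%.

TFP growth was 1.75%.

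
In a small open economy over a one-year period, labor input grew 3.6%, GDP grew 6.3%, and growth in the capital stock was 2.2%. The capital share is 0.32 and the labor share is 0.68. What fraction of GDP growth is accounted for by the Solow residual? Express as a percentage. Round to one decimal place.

The Solow residual accounted for 50.0% of growth.

Labor's share = 1 − 0.32 = 0.68.
The capital stock: 0.32 × 2.2 = 0.704 pp.
Labor input: 0.68 × 3.6 = 2.448 pp.
TFP growth = 6.3 − 3.152 = 3.148%.
TFP share of growth = 3.148 / 6.3 × 100 = 49.968%.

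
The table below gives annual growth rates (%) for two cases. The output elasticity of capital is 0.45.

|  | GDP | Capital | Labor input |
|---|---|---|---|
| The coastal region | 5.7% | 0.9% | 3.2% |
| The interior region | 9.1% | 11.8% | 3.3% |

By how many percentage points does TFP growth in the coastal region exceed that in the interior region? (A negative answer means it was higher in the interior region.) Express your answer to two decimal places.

Labor's share = 1 − 0.45 = 0.55.
The coastal region: TFP = 5.7 − 0.405 − 1.76 = 3.535%.
The interior region: TFP = 9.1 − 5.31 − 1.815 = 1.975%.
Difference = 3.535 − (1.975) = 1.56 pp.

1.56 percentage points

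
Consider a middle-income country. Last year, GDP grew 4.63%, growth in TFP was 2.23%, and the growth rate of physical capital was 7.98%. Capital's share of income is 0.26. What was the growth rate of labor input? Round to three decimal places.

0.439%

Labor's share = 1 − 0.26 = 0.74.
gY = gA + 0.26×7.98 + 0.74×g.
0.74×g = 4.63 − 2.23 − 2.0748 = 0.3252.
g = 0.3252 / 0.74 = 0.43946%.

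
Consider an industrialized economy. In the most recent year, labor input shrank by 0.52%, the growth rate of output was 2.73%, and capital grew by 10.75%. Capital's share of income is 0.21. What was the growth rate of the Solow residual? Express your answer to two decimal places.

Labor's share = 1 − 0.21 = 0.79.
Capital: 0.21 × 10.75 = 2.2575 pp.
Labor input: 0.79 × (-0.52) = -0.4108 pp.
TFP growth = 2.73 − 1.8467 = 0.8833%.

0.88%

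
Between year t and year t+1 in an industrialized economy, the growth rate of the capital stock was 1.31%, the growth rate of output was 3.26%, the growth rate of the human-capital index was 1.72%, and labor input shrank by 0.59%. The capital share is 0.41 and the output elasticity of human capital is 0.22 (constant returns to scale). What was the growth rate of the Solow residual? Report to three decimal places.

The Solow residual growth was 2.563%.

Labor's share = 1 − 0.41 − 0.22 = 0.37.
The capital stock: 0.41 × 1.31 = 0.5371 pp.
The human-capital index: 0.22 × 1.72 = 0.3784 pp.
Labor input: 0.37 × (-0.59) = -0.2183 pp.
TFP growth = 3.26 − 0.6972 = 2.5628%.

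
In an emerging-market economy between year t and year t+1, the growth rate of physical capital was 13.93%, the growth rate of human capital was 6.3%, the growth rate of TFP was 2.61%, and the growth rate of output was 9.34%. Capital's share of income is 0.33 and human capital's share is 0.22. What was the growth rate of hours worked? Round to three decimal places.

Labor's share = 1 − 0.33 − 0.22 = 0.45.
gY = gA + 0.33×13.93 + 0.22×6.3 + 0.45×g.
0.45×g = 9.34 − 2.61 − 5.9829 = 0.7471.
g = 0.7471 / 0.45 = 1.66022%.

1.660%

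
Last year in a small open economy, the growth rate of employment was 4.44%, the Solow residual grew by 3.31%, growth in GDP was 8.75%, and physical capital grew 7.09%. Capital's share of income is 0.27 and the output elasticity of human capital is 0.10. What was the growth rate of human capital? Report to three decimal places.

Labor's share = 1 − 0.27 − 0.1 = 0.63.
gY = gA + 0.27×7.09 + 0.63×4.44 + 0.1×g.
0.1×g = 8.75 − 3.31 − 4.7115 = 0.7285.
g = 0.7285 / 0.1 = 7.285%.

Human capital grew 7.285%.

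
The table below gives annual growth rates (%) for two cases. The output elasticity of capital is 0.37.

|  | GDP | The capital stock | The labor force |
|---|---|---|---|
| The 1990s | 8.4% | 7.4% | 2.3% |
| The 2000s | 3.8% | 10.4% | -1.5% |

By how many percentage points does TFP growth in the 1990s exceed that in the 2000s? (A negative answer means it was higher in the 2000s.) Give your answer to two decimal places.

3.32 percentage points

Labor's share = 1 − 0.37 = 0.63.
The 1990s: TFP = 8.4 − 2.738 − 1.449 = 4.213%.
The 2000s: TFP = 3.8 − 3.848 + 0.945 = 0.897%.
Difference = 4.213 − (0.897) = 3.316 pp.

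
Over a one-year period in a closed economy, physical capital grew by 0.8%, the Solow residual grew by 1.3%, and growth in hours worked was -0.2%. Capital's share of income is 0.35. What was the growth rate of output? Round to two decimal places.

Labor's share = 1 − 0.35 = 0.65.
Physical capital: 0.35 × 0.8 = 0.28 pp.
Hours worked: 0.65 × (-0.2) = -0.13 pp.
Output growth = 1.3 + 0.15 = 1.45%.

Output growth was 1.45%.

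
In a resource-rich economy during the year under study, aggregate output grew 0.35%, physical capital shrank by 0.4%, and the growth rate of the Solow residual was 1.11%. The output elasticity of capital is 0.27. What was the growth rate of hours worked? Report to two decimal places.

-0.89%

Labor's share = 1 − 0.27 = 0.73.
gY = gA + 0.27×(-0.4) + 0.73×g.
0.73×g = 0.35 − 1.11 + 0.108 = -0.652.
g = -0.652 / 0.73 = -0.8932%.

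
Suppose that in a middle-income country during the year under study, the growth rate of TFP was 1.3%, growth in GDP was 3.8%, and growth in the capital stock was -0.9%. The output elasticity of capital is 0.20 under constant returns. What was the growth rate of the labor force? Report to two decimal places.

Labor's share = 1 − 0.2 = 0.8.
gY = gA + 0.2×(-0.9) + 0.8×g.
0.8×g = 3.8 − 1.3 + 0.18 = 2.68.
g = 2.68 / 0.8 = 3.35%.

3.35%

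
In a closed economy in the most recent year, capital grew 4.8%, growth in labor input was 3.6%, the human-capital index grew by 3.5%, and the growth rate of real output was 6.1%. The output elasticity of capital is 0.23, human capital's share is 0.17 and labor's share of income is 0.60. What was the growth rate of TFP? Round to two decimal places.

Labor's share = 1 − 0.23 − 0.17 = 0.6.
Capital: 0.23 × 4.8 = 1.104 pp.
The human-capital index: 0.17 × 3.5 = 0.595 pp.
Labor input: 0.6 × 3.6 = 2.16 pp.
TFP growth = 6.1 − 3.859 = 2.241%.

2.24%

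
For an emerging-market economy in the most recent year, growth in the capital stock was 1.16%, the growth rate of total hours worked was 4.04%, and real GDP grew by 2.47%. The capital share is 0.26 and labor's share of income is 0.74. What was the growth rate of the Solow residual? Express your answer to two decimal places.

-0.82%

Labor's share = 1 − 0.26 = 0.74.
The capital stock: 0.26 × 1.16 = 0.3016 pp.
Total hours worked: 0.74 × 4.04 = 2.9896 pp.
TFP growth = 2.47 − 3.2912 = -0.8212%.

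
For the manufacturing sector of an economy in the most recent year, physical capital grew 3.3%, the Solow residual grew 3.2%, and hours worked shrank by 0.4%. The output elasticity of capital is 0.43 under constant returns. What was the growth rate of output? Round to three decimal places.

Labor's share = 1 − 0.43 = 0.57.
Physical capital: 0.43 × 3.3 = 1.419 pp.
Hours worked: 0.57 × (-0.4) = -0.228 pp.
Output growth = 3.2 + 1.191 = 4.391%.

Output grew 4.391%.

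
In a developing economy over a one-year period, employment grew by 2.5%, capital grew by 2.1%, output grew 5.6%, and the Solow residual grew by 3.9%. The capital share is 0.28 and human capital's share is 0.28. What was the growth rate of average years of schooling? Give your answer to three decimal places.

Labor's share = 1 − 0.28 − 0.28 = 0.44.
gY = gA + 0.28×2.1 + 0.44×2.5 + 0.28×g.
0.28×g = 5.6 − 3.9 − 1.688 = 0.012.
g = 0.012 / 0.28 = 0.04286%.

Average years of schooling grew 0.043%.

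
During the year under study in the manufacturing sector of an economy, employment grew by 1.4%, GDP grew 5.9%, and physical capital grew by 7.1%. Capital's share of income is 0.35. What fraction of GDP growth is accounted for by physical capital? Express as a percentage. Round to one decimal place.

Physical capital contributed 0.35 × 7.1 = 2.485 pp.
Share of growth = 2.485 / 5.9 × 100 = 42.119%.

Physical capital accounted for 42.1% of growth.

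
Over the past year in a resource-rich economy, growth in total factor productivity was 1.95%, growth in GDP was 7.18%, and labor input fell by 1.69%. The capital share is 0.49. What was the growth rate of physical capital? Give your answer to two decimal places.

Labor's share = 1 − 0.49 = 0.51.
gY = gA + 0.51×(-1.69) + 0.49×g.
0.49×g = 7.18 − 1.95 + 0.8619 = 6.0919.
g = 6.0919 / 0.49 = 12.4324%.

12.43%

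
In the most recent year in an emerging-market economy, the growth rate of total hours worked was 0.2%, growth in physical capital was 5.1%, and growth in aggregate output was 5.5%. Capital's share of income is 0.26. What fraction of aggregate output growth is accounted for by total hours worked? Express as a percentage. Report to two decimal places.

Total hours worked accounted for 2.69% of growth.

Labor's share = 1 − 0.26 = 0.74.
Total hours worked contributed 0.74 × 0.2 = 0.148 pp.
Share of growth = 0.148 / 5.5 × 100 = 2.6909%.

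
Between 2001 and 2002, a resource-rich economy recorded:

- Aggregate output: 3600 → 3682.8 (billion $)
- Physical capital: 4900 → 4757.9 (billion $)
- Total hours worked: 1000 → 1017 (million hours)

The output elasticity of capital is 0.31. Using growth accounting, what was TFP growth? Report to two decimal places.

Aggregate output growth = (3682.8 − 3600) / 3600 = 2.3%.
Physical capital growth = (4757.9 − 4900) / 4900 = -2.9%.
Total hours worked growth = (1017 − 1000) / 1000 = 1.7%.
Labor's share = 1 − 0.31 = 0.69.
Physical capital: 0.31 × (-2.9) = -0.899 pp.
Total hours worked: 0.69 × 1.7 = 1.173 pp.
TFP growth = 2.3 − 0.274 = 2.026%.

2.03%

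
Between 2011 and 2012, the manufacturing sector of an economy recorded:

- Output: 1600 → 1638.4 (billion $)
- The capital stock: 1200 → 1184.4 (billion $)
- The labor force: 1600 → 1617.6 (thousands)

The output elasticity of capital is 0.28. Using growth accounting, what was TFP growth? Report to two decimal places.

1.97%

Output growth = (1638.4 − 1600) / 1600 = 2.4%.
The capital stock growth = (1184.4 − 1200) / 1200 = -1.3%.
The labor force growth = (1617.6 − 1600) / 1600 = 1.1%.
Labor's share = 1 − 0.28 = 0.72.
The capital stock: 0.28 × (-1.3) = -0.364 pp.
The labor force: 0.72 × 1.1 = 0.792 pp.
TFP growth = 2.4 − 0.428 = 1.972%.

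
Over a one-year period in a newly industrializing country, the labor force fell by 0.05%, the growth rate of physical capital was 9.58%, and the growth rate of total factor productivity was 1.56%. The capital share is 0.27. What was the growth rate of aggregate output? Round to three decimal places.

Labor's share = 1 − 0.27 = 0.73.
Physical capital: 0.27 × 9.58 = 2.5866 pp.
The labor force: 0.73 × (-0.05) = -0.0365 pp.
Output growth = 1.56 + 2.5501 = 4.1101%.

4.110%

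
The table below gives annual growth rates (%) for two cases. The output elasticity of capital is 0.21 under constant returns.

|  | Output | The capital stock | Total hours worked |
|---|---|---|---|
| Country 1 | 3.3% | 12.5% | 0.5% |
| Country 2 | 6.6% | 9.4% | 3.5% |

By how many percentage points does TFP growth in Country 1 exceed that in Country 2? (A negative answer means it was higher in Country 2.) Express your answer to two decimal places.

Labor's share = 1 − 0.21 = 0.79.
Country 1: TFP = 3.3 − 2.625 − 0.395 = 0.28%.
Country 2: TFP = 6.6 − 1.974 − 2.765 = 1.861%.
Difference = 0.28 − (1.861) = -1.581 pp.

-1.58 percentage points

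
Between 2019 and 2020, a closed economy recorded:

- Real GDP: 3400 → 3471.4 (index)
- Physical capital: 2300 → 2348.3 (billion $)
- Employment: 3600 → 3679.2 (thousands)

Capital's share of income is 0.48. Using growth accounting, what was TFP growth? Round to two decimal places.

-0.05%

Real GDP growth = (3471.4 − 3400) / 3400 = 2.1%.
Physical capital growth = (2348.3 − 2300) / 2300 = 2.1%.
Employment growth = (3679.2 − 3600) / 3600 = 2.2%.
Labor's share = 1 − 0.48 = 0.52.
Physical capital: 0.48 × 2.1 = 1.008 pp.
Employment: 0.52 × 2.2 = 1.144 pp.
TFP growth = 2.1 − 2.152 = -0.052%.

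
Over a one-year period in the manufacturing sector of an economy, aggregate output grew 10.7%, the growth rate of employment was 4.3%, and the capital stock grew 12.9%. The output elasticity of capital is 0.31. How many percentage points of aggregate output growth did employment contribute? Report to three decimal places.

Labor's share = 1 − 0.31 = 0.69.
Contribution = share × growth = 0.69 × 4.3 = 2.967 pp.

2.967 pp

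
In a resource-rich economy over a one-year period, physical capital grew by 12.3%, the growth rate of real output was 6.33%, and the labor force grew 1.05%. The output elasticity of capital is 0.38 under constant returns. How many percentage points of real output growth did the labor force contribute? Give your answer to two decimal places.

0.65

Labor's share = 1 − 0.38 = 0.62.
Contribution = share × growth = 0.62 × 1.05 = 0.651 pp.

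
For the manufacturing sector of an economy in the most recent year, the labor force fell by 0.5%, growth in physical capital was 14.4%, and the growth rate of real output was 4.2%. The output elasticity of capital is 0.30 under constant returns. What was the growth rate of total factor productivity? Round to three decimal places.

Labor's share = 1 − 0.3 = 0.7.
Physical capital: 0.3 × 14.4 = 4.32 pp.
The labor force: 0.7 × (-0.5) = -0.35 pp.
TFP growth = 4.2 − 3.97 = 0.23%.

Total factor productivity growth was 0.230%.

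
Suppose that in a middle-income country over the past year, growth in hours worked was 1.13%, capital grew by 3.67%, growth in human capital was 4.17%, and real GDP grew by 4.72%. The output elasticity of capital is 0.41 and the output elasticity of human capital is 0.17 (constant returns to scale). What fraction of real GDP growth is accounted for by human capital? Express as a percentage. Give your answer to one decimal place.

Human capital accounted for 15.0% of growth.

Human capital contributed 0.17 × 4.17 = 0.7089 pp.
Share of growth = 0.7089 / 4.72 × 100 = 15.019%.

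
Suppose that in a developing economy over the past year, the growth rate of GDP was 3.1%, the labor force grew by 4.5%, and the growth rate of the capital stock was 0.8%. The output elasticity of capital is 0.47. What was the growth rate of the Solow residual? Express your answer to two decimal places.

The Solow residual growth was 0.34%.

Labor's share = 1 − 0.47 = 0.53.
The capital stock: 0.47 × 0.8 = 0.376 pp.
The labor force: 0.53 × 4.5 = 2.385 pp.
TFP growth = 3.1 − 2.761 = 0.339%.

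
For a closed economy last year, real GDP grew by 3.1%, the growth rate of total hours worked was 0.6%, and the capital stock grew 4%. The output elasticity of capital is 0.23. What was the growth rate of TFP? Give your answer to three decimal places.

Labor's share = 1 − 0.23 = 0.77.
The capital stock: 0.23 × 4 = 0.92 pp.
Total hours worked: 0.77 × 0.6 = 0.462 pp.
TFP growth = 3.1 − 1.382 = 1.718%.

1.718%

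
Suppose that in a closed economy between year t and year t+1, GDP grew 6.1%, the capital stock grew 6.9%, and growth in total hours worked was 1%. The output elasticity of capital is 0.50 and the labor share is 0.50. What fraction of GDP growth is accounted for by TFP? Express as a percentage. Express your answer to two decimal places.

Labor's share = 1 − 0.5 = 0.5.
The capital stock: 0.5 × 6.9 = 3.45 pp.
Total hours worked: 0.5 × 1 = 0.5 pp.
TFP growth = 6.1 − 3.95 = 2.15%.
TFP share of growth = 2.15 / 6.1 × 100 = 35.2459%.

35.25%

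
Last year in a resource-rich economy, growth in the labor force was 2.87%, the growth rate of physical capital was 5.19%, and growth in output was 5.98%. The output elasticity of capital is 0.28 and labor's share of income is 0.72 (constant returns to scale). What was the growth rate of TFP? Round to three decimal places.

TFP grew 2.460%.

Labor's share = 1 − 0.28 = 0.72.
Physical capital: 0.28 × 5.19 = 1.4532 pp.
The labor force: 0.72 × 2.87 = 2.0664 pp.
TFP growth = 5.98 − 3.5196 = 2.4604%.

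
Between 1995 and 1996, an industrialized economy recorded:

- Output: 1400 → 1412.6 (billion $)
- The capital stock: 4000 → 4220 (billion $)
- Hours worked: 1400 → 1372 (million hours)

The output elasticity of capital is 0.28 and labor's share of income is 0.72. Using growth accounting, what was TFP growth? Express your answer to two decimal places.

TFP growth was 0.80%.

Output growth = (1412.6 − 1400) / 1400 = 0.9%.
The capital stock growth = (4220 − 4000) / 4000 = 5.5%.
Hours worked growth = (1372 − 1400) / 1400 = -2%.
Labor's share = 1 − 0.28 = 0.72.
The capital stock: 0.28 × 5.5 = 1.54 pp.
Hours worked: 0.72 × (-2) = -1.44 pp.
TFP growth = 0.9 − 0.1 = 0.8%.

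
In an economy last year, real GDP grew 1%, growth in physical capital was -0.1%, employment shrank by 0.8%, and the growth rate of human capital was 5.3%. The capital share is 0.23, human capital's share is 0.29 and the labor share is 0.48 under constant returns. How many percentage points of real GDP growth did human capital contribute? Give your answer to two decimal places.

1.54 pp

Contribution = share × growth = 0.29 × 5.3 = 1.537 pp.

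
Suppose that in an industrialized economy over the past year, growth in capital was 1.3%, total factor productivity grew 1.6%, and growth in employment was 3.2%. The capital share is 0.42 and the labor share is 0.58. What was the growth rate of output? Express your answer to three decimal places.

Labor's share = 1 − 0.42 = 0.58.
Capital: 0.42 × 1.3 = 0.546 pp.
Employment: 0.58 × 3.2 = 1.856 pp.
Output growth = 1.6 + 2.402 = 4.002%.

Output growth was 4.002%.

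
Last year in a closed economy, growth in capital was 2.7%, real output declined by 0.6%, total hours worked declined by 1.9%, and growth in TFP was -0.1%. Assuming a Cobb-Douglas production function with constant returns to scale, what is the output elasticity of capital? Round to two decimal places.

α = 0.30

gY = gA + α·gK + (1−α)·gL, so gY − gA − gL = α(gK − gL).
-0.6 + 0.1 + 1.9 = α × (2.7 − (-1.9)).
1.4 = 4.6 α, so α = 0.3043.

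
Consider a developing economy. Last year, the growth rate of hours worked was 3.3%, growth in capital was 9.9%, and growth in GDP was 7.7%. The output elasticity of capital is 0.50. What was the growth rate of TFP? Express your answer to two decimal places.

1.10%

Labor's share = 1 − 0.5 = 0.5.
Capital: 0.5 × 9.9 = 4.95 pp.
Hours worked: 0.5 × 3.3 = 1.65 pp.
TFP growth = 7.7 − 6.6 = 1.1%.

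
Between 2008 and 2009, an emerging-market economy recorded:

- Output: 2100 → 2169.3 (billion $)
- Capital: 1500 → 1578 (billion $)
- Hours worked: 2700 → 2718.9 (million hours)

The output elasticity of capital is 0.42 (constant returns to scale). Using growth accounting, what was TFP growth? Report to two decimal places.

Output growth = (2169.3 − 2100) / 2100 = 3.3%.
Capital growth = (1578 − 1500) / 1500 = 5.2%.
Hours worked growth = (2718.9 − 2700) / 2700 = 0.7%.
Labor's share = 1 − 0.42 = 0.58.
Capital: 0.42 × 5.2 = 2.184 pp.
Hours worked: 0.58 × 0.7 = 0.406 pp.
TFP growth = 3.3 − 2.59 = 0.71%.

0.71%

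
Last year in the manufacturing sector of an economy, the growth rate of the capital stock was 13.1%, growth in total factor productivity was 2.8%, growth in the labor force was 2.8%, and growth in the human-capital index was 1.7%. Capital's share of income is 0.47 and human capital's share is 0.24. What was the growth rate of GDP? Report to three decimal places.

Labor's share = 1 − 0.47 − 0.24 = 0.29.
The capital stock: 0.47 × 13.1 = 6.157 pp.
The human-capital index: 0.24 × 1.7 = 0.408 pp.
The labor force: 0.29 × 2.8 = 0.812 pp.
Output growth = 2.8 + 7.377 = 10.177%.

GDP growth was 10.177%.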